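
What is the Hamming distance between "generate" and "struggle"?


Comparing character by character (same length = 8):
  Pos 0: 'g' vs 's' !=
  Pos 1: 'e' vs 't' !=
  Pos 2: 'n' vs 'r' !=
  Pos 3: 'e' vs 'u' !=
  Pos 4: 'r' vs 'g' !=
  Pos 5: 'a' vs 'g' !=
  Pos 6: 't' vs 'l' !=
  Pos 7: 'e' vs 'e' =
Hamming distance = 7


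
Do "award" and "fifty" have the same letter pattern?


Pattern of "award": [0, 1, 0, 2, 3]
Pattern of "fifty": [0, 1, 0, 2, 3]
Patterns match
Same pattern = Yes


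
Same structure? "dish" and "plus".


Pattern of "dish": [0, 1, 2, 3]
Pattern of "plus": [0, 1, 2, 3]
Patterns match
Same pattern = Yes


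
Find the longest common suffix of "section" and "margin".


Word 1: "section"
Word 2: "margin"
Comparing from end:
  Pos -1: 'n' == 'n'
  Pos -2: 'o' != 'i' (stop)
LCS = "n" (length 1)


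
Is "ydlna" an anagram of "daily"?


Word 1: "daily" → sorted: adily
Word 2: "ydlna" → sorted: adlny
Same letters? adily != adlny
Anagram = No


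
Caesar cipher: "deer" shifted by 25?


Word: "deer"
Shift: 25
Each letter → (letter + shift) mod 26:
  'd' (3) + 25 = 2 → 'c'
  'e' (4) + 25 = 3 → 'd'
  'e' (4) + 25 = 3 → 'd'
  'r' (17) + 25 = 16 → 'q'
Result = "cddq"


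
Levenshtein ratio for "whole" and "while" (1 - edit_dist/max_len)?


Word 1: "whole" (length 5)
Word 2: "while" (length 5)
One optimal edit sequence:
  1. keep 'w'
  2. keep 'h'
  3. substitute 'o' -> 'i'  (+1)
  4. keep 'l'
  5. keep 'e'
Edit distance = 1
Max length = max(5, 5) = 5
Similarity = 1 - 1/5
= 0.8000


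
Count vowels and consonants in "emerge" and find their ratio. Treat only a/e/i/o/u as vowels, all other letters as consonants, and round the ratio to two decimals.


Word: "emerge"
Vowels (a,e,i,o,u): 3
Consonants: 3
Ratio = 3/3
= 1.00


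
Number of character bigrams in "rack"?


Word: "rack" (length 4)
Number of 2-grams = length - 2 + 1 = 4 - 2 + 1
= 3


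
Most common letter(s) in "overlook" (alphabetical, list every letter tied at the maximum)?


Word: "overlook"
Letter counts:
  'e': 1
  'k': 1
  'l': 1
  'o': 3
  'r': 1
  'v': 1
Maximum count = 3
Most frequent = 'o' (3 times each)


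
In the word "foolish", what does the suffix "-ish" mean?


Suffix: -ish
Example: foolish = fool + -ish
Meaning = somewhat / having the qualities of


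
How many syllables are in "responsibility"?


Word: "responsibility"
Syllable breakdown: re | spon | si | bil | i | ty
Counting: 6 parts
= 6 syllables


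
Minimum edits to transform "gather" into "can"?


Word 1: "gather" (length 6)
Word 2: "can" (length 3)
One optimal edit sequence (insert/delete/substitute each cost 1):
  1. substitute 'g' -> 'c'  (+1)
  2. keep 'a'
  3. delete 't'  (+1)
  4. delete 'h'  (+1)
  5. delete 'e'  (+1)
  6. substitute 'r' -> 'n'  (+1)
Total edit operations: 5
Edit distance = 5


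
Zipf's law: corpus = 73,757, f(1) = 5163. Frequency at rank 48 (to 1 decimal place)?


Zipf's law: f(r) = f(1) / r
f(1) = 5163
f(48) = 5163 / 48
= 107.6 occurrences


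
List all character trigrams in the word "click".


Word: "click" (length 5)
Number of trigrams = 5 - 3 + 1 = 3
  Position 0: "cli"
  Position 1: "lic"
  Position 2: "ick"
Trigrams = "cli", "lic", "ick"


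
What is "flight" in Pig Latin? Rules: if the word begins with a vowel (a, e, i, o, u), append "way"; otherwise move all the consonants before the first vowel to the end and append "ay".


Word: "flight"
Starts with consonant(s) → move to end, add 'ay'
Consonant cluster: "fl"
Pig Latin = "ightflay"


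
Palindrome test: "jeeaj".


Word: "jeeaj"
Reversed: "jaeej"
Forward == Backward? jeeaj != jaeej
Palindrome = No


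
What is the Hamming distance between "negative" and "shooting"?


Comparing character by character (same length = 8):
  Pos 0: 'n' vs 's' !=
  Pos 1: 'e' vs 'h' !=
  Pos 2: 'g' vs 'o' !=
  Pos 3: 'a' vs 'o' !=
  Pos 4: 't' vs 't' =
  Pos 5: 'i' vs 'i' =
  Pos 6: 'v' vs 'n' !=
  Pos 7: 'e' vs 'g' !=
Hamming distance = 6


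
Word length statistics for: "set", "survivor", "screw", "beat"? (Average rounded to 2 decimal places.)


Lengths: "set"=3, "survivor"=8, "screw"=5, "beat"=4
Sum = 20, Count = 4
Average = 20/4 = 5.00
= avg=5.00, min=3, max=8


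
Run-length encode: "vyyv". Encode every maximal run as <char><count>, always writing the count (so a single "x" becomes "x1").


String: "vyyv"
Scanning for consecutive runs:
  'v' x 1
  'y' x 2
  'v' x 1
RLE = "v1y2v1"


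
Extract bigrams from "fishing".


Word: "fishing" (length 7)
Number of bigrams = 7 - 2 + 1 = 6
  Position 0: "fi"
  Position 1: "is"
  Position 2: "sh"
  Position 3: "hi"
  Position 4: "in"
  Position 5: "ng"
Bigrams = "fi", "is", "sh", "hi", "in", "ng"


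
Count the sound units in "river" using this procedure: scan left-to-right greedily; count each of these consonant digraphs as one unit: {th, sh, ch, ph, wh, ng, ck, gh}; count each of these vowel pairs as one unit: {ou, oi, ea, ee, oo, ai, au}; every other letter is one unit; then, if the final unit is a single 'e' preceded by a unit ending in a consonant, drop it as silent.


Word: "river" (5 letters)
Left-to-right scan:
  (1) 'r' (letter)
  (2) 'i' (letter)
  (3) 'v' (letter)
  (4) 'e' (letter)
  (5) 'r' (letter)
Units from scan: 5
Sound units = 5 units


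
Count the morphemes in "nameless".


Word: "nameless"
Morphemes: name | -less
Each morpheme carries meaning
= 2 morphemes


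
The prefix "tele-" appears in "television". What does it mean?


Prefix: tele-
Example: television = tele- + vision
Meaning = distant


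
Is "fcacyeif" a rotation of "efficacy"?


Word: "efficacy", Candidate: "fcacyeif"
Method: check if candidate is substring of word+word
"efficacyefficacy" contains "fcacyeif"? No
Is rotation = No


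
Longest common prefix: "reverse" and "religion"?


Word 1: "reverse"
Word 2: "religion"
Comparing from start:
  Pos 0: 'r' == 'r'
  Pos 1: 'e' == 'e'
  Pos 2: 'v' != 'l' (stop)
LCP = "re" (length 2)


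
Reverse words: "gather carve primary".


Original: "gather carve primary"
Words (1..n): gather | carve | primary
Reversed (n..1): primary | carve | gather
Result = "primary carve gather"


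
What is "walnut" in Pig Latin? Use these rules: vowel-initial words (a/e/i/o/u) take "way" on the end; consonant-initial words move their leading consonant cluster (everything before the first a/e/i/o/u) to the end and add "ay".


Word: "walnut"
Starts with consonant(s) → move to end, add 'ay'
Consonant cluster: "w"
Pig Latin = "alnutway"


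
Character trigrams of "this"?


Word: "this" (length 4)
Number of trigrams = 4 - 3 + 1 = 2
  Position 0: "thi"
  Position 1: "his"
Trigrams = "thi", "his"


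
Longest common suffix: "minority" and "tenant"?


Word 1: "minority"
Word 2: "tenant"
Comparing from end:
  Pos -1: 'y' != 't' (stop)
LCS = "" (length 0)


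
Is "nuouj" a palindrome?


Word: "nuouj"
Reversed: "juoun"
Forward == Backward? nuouj != juoun
Palindrome = No


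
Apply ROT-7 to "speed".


Word: "speed"
Shift: 7
Each letter → (letter + shift) mod 26:
  's' (18) + 7 = 25 → 'z'
  'p' (15) + 7 = 22 → 'w'
  'e' (4) + 7 = 11 → 'l'
  'e' (4) + 7 = 11 → 'l'
  'd' (3) + 7 = 10 → 'k'
Result = "zwllk"


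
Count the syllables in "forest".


Word: "forest"
Syllable breakdown: for-est
Counting: 2 parts
= 2 syllables


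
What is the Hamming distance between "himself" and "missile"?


Comparing character by character (same length = 7):
  Pos 0: 'h' vs 'm' !=
  Pos 1: 'i' vs 'i' =
  Pos 2: 'm' vs 's' !=
  Pos 3: 's' vs 's' =
  Pos 4: 'e' vs 'i' !=
  Pos 5: 'l' vs 'l' =
  Pos 6: 'f' vs 'e' !=
Hamming distance = 4


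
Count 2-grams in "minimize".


Word: "minimize" (length 8)
Number of 2-grams = length - 2 + 1 = 8 - 2 + 1
= 7


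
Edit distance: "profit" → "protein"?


Word 1: "profit" (length 6)
Word 2: "protein" (length 7)
One optimal edit sequence (insert/delete/substitute each cost 1):
  1. keep 'p'
  2. keep 'r'
  3. keep 'o'
  4. insert 't'  (+1)
  5. substitute 'f' -> 'e'  (+1)
  6. keep 'i'
  7. substitute 't' -> 'n'  (+1)
Total edit operations: 3
Edit distance = 3


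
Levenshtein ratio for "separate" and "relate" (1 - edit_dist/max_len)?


Word 1: "separate" (length 8)
Word 2: "relate" (length 6)
One optimal edit sequence:
  1. substitute 's' -> 'r'  (+1)
  2. keep 'e'
  3. delete 'p'  (+1)
  4. delete 'a'  (+1)
  5. substitute 'r' -> 'l'  (+1)
  6. keep 'a'
  7. keep 't'
  8. keep 'e'
Edit distance = 4
Max length = max(8, 6) = 8
Similarity = 1 - 4/8
= 0.5000


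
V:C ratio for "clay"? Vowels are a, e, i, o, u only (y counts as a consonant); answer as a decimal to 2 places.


Word: "clay"
Vowels (a,e,i,o,u): 1
Consonants: 3
Ratio = 1/3
= 0.33


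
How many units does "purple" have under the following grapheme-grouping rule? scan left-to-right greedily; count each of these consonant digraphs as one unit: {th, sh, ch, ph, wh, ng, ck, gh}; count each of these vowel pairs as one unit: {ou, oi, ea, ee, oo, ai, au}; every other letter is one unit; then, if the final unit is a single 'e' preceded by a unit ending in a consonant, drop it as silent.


Word: "purple" (6 letters)
Left-to-right scan:
  1. 'p' (letter)
  2. 'u' (letter)
  3. 'r' (letter)
  4. 'p' (letter)
  5. 'l' (letter)
  6. 'e' (letter)
Units from scan: 6
Final unit is 'e' after a consonant -> drop as silent (-1)
Sound units = 5 units


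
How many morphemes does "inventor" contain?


Word: "inventor"
Morphemes: invent / -or
Each morpheme carries meaning
= 2 morphemes


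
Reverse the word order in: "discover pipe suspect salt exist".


Original: "discover pipe suspect salt exist"
Words (1..n): discover | pipe | suspect | salt | exist
Reversed (n..1): exist | salt | suspect | pipe | discover
Result = "exist salt suspect pipe discover"


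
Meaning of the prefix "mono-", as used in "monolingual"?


Prefix: mono-
Example: monolingual (mono- + lingual)
Meaning = one


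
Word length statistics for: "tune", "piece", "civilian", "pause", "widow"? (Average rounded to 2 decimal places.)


Lengths: "tune"=4, "piece"=5, "civilian"=8, "pause"=5, "widow"=5
Sum = 27, Count = 5
Average = 27/5 = 5.40
= avg=5.40, min=4, max=8


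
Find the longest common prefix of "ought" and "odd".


Word 1: "ought"
Word 2: "odd"
Comparing from start:
  Pos 0: 'o' == 'o'
  Pos 1: 'u' != 'd' (stop)
LCP = "o" (length 1)


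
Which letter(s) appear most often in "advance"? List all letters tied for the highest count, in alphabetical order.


Word: "advance"
Letter counts:
  'a': 2
  'c': 1
  'd': 1
  'e': 1
  'n': 1
  'v': 1
Maximum count = 2
Most frequent = 'a' (2 times each)


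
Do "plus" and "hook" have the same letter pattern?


Pattern of "plus": [0, 1, 2, 3]
Pattern of "hook": [0, 1, 1, 2]
Patterns do not match
Same pattern = No


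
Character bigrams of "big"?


Word: "big" (length 3)
Number of bigrams = 3 - 2 + 1 = 2
  Position 0: "bi"
  Position 1: "ig"
Bigrams = "bi", "ig"


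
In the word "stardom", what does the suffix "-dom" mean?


Suffix: -dom
Example: stardom = star + -dom
Meaning = state / realm


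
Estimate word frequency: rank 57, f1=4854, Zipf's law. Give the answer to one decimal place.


Zipf's law: f(r) = f(1) / r
f(1) = 4854
f(57) = 4854 / 57
= 85.2 occurrences


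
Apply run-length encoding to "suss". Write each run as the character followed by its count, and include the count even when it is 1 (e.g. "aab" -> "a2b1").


String: "suss"
Scanning for consecutive runs:
  's' x 1
  'u' x 1
  's' x 2
RLE = "s1u1s2"


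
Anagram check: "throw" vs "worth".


Word 1: "throw" → sorted: hortw
Word 2: "worth" → sorted: hortw
Same letters? hortw == hortw
Anagram = Yes


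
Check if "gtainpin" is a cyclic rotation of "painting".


Word: "painting", Candidate: "gtainpin"
Method: check if candidate is substring of word+word
"paintingpainting" contains "gtainpin"? No
Is rotation = No


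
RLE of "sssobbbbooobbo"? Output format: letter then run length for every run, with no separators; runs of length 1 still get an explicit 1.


String: "sssobbbbooobbo"
Scanning for consecutive runs:
  's' x 3
  'o' x 1
  'b' x 4
  'o' x 3
  'b' x 2
  'o' x 1
RLE = "s3o1b4o3b2o1"


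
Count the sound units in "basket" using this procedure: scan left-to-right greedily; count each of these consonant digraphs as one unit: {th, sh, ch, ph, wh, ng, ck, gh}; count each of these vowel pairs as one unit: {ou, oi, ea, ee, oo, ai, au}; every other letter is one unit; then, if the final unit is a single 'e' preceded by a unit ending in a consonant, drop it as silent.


Word: "basket" (6 letters)
Left-to-right scan:
  (1) 'b' (letter)
  (2) 'a' (letter)
  (3) 's' (letter)
  (4) 'k' (letter)
  (5) 'e' (letter)
  (6) 't' (letter)
Units from scan: 6
Sound units = 6 units


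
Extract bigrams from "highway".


Word: "highway" (length 7)
Number of bigrams = 7 - 2 + 1 = 6
  Position 0: "hi"
  Position 1: "ig"
  Position 2: "gh"
  Position 3: "hw"
  Position 4: "wa"
  Position 5: "ay"
Bigrams = "hi", "ig", "gh", "hw", "wa", "ay"


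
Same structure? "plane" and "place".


Pattern of "plane": [0, 1, 2, 3, 4]
Pattern of "place": [0, 1, 2, 3, 4]
Patterns match
Same pattern = Yes


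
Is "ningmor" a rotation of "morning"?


Word: "morning", Candidate: "ningmor"
Method: check if candidate is substring of word+word
"morningmorning" contains "ningmor"? Yes
Is rotation = Yes


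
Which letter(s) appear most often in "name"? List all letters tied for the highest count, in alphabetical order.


Word: "name"
Letter counts:
  'a': 1
  'e': 1
  'm': 1
  'n': 1
Maximum count = 1
Most frequent = 'a', 'e', 'm', 'n' (1 time each)


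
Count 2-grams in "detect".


Word: "detect" (length 6)
Number of 2-grams = length - 2 + 1 = 6 - 2 + 1
= 5


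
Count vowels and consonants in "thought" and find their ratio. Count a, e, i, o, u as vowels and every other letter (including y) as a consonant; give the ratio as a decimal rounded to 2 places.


Word: "thought"
Vowels (a,e,i,o,u): 2
Consonants: 5
Ratio = 2/5
= 0.40


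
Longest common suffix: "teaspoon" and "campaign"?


Word 1: "teaspoon"
Word 2: "campaign"
Comparing from end:
  Pos -1: 'n' == 'n'
  Pos -2: 'o' != 'g' (stop)
LCS = "n" (length 1)


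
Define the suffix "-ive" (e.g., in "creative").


Suffix: -ive
As in: creative -> create + -ive, with a spelling change
Meaning = tending to


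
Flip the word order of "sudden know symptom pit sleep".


Original: "sudden know symptom pit sleep"
Words (1..n): sudden | know | symptom | pit | sleep
Reversed (n..1): sleep | pit | symptom | know | sudden
Result = "sleep pit symptom know sudden"


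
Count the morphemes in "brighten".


Word: "brighten"
Morphemes: bright + -en
Each morpheme carries meaning
= 2 morphemes


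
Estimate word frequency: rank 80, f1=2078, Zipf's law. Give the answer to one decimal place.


Zipf's law: f(r) = f(1) / r
f(1) = 2078
f(80) = 2078 / 80
= 26.0 occurrences


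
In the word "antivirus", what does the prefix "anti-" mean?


Prefix: anti-
Example: antivirus (anti- + virus)
Meaning = against


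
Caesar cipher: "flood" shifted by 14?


Word: "flood"
Shift: 14
Each letter → (letter + shift) mod 26:
  'f' (5) + 14 = 19 → 't'
  'l' (11) + 14 = 25 → 'z'
  'o' (14) + 14 = 2 → 'c'
  'o' (14) + 14 = 2 → 'c'
  'd' (3) + 14 = 17 → 'r'
Result = "tzccr"


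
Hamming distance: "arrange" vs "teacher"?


Comparing character by character (same length = 7):
  Pos 0: 'a' vs 't' !=
  Pos 1: 'r' vs 'e' !=
  Pos 2: 'r' vs 'a' !=
  Pos 3: 'a' vs 'c' !=
  Pos 4: 'n' vs 'h' !=
  Pos 5: 'g' vs 'e' !=
  Pos 6: 'e' vs 'r' !=
Hamming distance = 7


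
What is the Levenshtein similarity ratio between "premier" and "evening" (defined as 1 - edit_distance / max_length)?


Word 1: "premier" (length 7)
Word 2: "evening" (length 7)
One optimal edit sequence:
  1. substitute 'p' -> 'e'  (+1)
  2. substitute 'r' -> 'v'  (+1)
  3. keep 'e'
  4. substitute 'm' -> 'n'  (+1)
  5. keep 'i'
  6. substitute 'e' -> 'n'  (+1)
  7. substitute 'r' -> 'g'  (+1)
Edit distance = 5
Max length = max(7, 7) = 7
Similarity = 1 - 5/7
= 0.2857


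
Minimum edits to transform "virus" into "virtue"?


Word 1: "virus" (length 5)
Word 2: "virtue" (length 6)
One optimal edit sequence (insert/delete/substitute each cost 1):
  1. keep 'v'
  2. keep 'i'
  3. keep 'r'
  4. insert 't'  (+1)
  5. keep 'u'
  6. substitute 's' -> 'e'  (+1)
Total edit operations: 2
Edit distance = 2


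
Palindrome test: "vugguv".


Word: "vugguv"
Reversed: "vugguv"
Forward == Backward? vugguv == vugguv
Palindrome = Yes


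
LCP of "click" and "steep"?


Word 1: "click"
Word 2: "steep"
Comparing from start:
  Pos 0: 'c' != 's' (stop)
LCP = "" (length 0)


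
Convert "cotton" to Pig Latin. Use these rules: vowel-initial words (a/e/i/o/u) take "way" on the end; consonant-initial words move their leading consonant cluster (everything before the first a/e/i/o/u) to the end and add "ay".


Word: "cotton"
Starts with consonant(s) → move to end, add 'ay'
Consonant cluster: "c"
Pig Latin = "ottoncay"


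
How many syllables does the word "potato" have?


Word: "potato"
Syllable breakdown: po | ta | to
Counting: 3 parts
= 3 syllables


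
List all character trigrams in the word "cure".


Word: "cure" (length 4)
Number of trigrams = 4 - 3 + 1 = 2
  Position 0: "cur"
  Position 1: "ure"
Trigrams = "cur", "ure"


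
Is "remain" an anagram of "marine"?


Word 1: "marine" → sorted: aeimnr
Word 2: "remain" → sorted: aeimnr
Same letters? aeimnr == aeimnr
Anagram = Yes


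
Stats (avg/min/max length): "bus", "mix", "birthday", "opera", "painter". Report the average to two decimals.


Lengths: "bus"=3, "mix"=3, "birthday"=8, "opera"=5, "painter"=7
Sum = 26, Count = 5
Average = 26/5 = 5.20
= avg=5.20, min=3, max=8


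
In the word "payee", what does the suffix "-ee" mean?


Suffix: -ee
As in: payee -> pay + -ee
Meaning = one who receives


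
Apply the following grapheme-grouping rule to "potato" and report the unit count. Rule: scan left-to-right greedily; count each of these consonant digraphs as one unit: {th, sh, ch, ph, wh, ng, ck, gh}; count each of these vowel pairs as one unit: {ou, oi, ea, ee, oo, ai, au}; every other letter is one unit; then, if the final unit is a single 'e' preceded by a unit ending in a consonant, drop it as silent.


Word: "potato" (6 letters)
Left-to-right scan:
  [1] 'p' (letter)
  [2] 'o' (letter)
  [3] 't' (letter)
  [4] 'a' (letter)
  [5] 't' (letter)
  [6] 'o' (letter)
Units from scan: 6
Sound units = 6 units


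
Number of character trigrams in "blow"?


Word: "blow" (length 4)
Number of 3-grams = length - 3 + 1 = 4 - 3 + 1
= 2


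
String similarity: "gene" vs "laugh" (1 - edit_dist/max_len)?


Word 1: "gene" (length 4)
Word 2: "laugh" (length 5)
One optimal edit sequence:
  1. insert 'l'  (+1)
  2. substitute 'g' -> 'a'  (+1)
  3. substitute 'e' -> 'u'  (+1)
  4. substitute 'n' -> 'g'  (+1)
  5. substitute 'e' -> 'h'  (+1)
Edit distance = 5
Max length = max(4, 5) = 5
Similarity = 1 - 5/5
= 0.0000


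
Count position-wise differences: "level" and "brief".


Comparing character by character (same length = 5):
  Pos 0: 'l' vs 'b' !=
  Pos 1: 'e' vs 'r' !=
  Pos 2: 'v' vs 'i' !=
  Pos 3: 'e' vs 'e' =
  Pos 4: 'l' vs 'f' !=
Hamming distance = 4


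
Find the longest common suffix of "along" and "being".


Word 1: "along"
Word 2: "being"
Comparing from end:
  Pos -1: 'g' == 'g'
  Pos -2: 'n' == 'n'
  Pos -3: 'o' != 'i' (stop)
LCS = "ng" (length 2)


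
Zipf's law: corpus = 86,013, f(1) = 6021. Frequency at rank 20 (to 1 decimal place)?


Zipf's law: f(r) = f(1) / r
f(1) = 6021
f(20) = 6021 / 20
= 301.1 occurrences


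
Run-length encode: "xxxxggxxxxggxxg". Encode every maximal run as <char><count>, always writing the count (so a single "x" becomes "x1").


String: "xxxxggxxxxggxxg"
Scanning for consecutive runs:
  'x' x 4
  'g' x 2
  'x' x 4
  'g' x 2
  'x' x 2
  'g' x 1
RLE = "x4g2x4g2x2g1"


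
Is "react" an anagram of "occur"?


Word 1: "occur" → sorted: ccoru
Word 2: "react" → sorted: acert
Same letters? ccoru != acert
Anagram = No


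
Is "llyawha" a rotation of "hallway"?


Word: "hallway", Candidate: "llyawha"
Method: check if candidate is substring of word+word
"hallwayhallway" contains "llyawha"? No
Is rotation = No


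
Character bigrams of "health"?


Word: "health" (length 6)
Number of bigrams = 6 - 2 + 1 = 5
  Position 0: "he"
  Position 1: "ea"
  Position 2: "al"
  Position 3: "lt"
  Position 4: "th"
Bigrams = "he", "ea", "al", "lt", "th"


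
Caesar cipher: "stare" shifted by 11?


Word: "stare"
Shift: 11
Each letter → (letter + shift) mod 26:
  's' (18) + 11 = 3 → 'd'
  't' (19) + 11 = 4 → 'e'
  'a' (0) + 11 = 11 → 'l'
  'r' (17) + 11 = 2 → 'c'
  'e' (4) + 11 = 15 → 'p'
Result = "delcp"


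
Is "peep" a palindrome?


Word: "peep"
Reversed: "peep"
Forward == Backward? peep == peep
Palindrome = Yes


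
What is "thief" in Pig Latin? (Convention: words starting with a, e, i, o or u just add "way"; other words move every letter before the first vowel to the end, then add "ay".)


Word: "thief"
Starts with consonant(s) → move to end, add 'ay'
Consonant cluster: "th"
Pig Latin = "iefthay"


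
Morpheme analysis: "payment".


Word: "payment"
Morphemes: pay + -ment
Each morpheme carries meaning
= 2 morphemes


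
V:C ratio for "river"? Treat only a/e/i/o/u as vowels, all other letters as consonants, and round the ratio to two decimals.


Word: "river"
Vowels (a,e,i,o,u): 2
Consonants: 3
Ratio = 2/3
= 0.67


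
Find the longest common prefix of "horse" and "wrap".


Word 1: "horse"
Word 2: "wrap"
Comparing from start:
  Pos 0: 'h' != 'w' (stop)
LCP = "" (length 0)


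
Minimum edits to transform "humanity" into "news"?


Word 1: "humanity" (length 8)
Word 2: "news" (length 4)
One optimal edit sequence (insert/delete/substitute each cost 1):
  1. delete 'h'  (+1)
  2. delete 'u'  (+1)
  3. delete 'm'  (+1)
  4. delete 'a'  (+1)
  5. keep 'n'
  6. substitute 'i' -> 'e'  (+1)
  7. substitute 't' -> 'w'  (+1)
  8. substitute 'y' -> 's'  (+1)
Total edit operations: 7
Edit distance = 7


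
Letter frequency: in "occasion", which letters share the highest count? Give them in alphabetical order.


Word: "occasion"
Letter counts:
  'a': 1
  'c': 2
  'i': 1
  'n': 1
  'o': 2
  's': 1
Maximum count = 2
Most frequent = 'c', 'o' (2 times each)


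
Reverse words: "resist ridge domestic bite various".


Original: "resist ridge domestic bite various"
Words (1..n): resist | ridge | domestic | bite | various
Reversed (n..1): various | bite | domestic | ridge | resist
Result = "various bite domestic ridge resist"


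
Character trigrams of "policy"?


Word: "policy" (length 6)
Number of trigrams = 6 - 3 + 1 = 4
  Position 0: "pol"
  Position 1: "oli"
  Position 2: "lic"
  Position 3: "icy"
Trigrams = "pol", "oli", "lic", "icy"


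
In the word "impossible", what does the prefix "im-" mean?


Prefix: im-
As in: impossible -> im- + possible
Meaning = not / into


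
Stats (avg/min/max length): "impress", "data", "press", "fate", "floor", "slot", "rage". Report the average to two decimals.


Lengths: "impress"=7, "data"=4, "press"=5, "fate"=4, "floor"=5, "slot"=4, "rage"=4
Sum = 33, Count = 7
Average = 33/7 = 4.71
= avg=4.71, min=4, max=7


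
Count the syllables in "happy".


Word: "happy"
Syllable breakdown: hap · py
Counting: 2 parts
= 2 syllables


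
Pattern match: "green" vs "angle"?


Pattern of "green": [0, 1, 2, 2, 3]
Pattern of "angle": [0, 1, 2, 3, 4]
Patterns do not match
Same pattern = No


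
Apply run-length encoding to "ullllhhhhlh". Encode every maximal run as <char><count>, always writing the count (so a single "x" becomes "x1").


String: "ullllhhhhlh"
Scanning for consecutive runs:
  'u' x 1
  'l' x 4
  'h' x 4
  'l' x 1
  'h' x 1
RLE = "u1l4h4l1h1"


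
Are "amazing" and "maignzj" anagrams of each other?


Word 1: "amazing" → sorted: aagimnz
Word 2: "maignzj" → sorted: agijmnz
Same letters? aagimnz != agijmnz
Anagram = No


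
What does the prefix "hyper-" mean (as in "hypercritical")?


Prefix: hyper-
As in: hypercritical -> hyper- + critical
Meaning = over / excessive


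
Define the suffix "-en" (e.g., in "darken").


Suffix: -en
As in: darken -> dark + -en
Meaning = to make / become


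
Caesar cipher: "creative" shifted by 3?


Word: "creative"
Shift: 3
Each letter → (letter + shift) mod 26:
  'c' (2) + 3 = 5 → 'f'
  'r' (17) + 3 = 20 → 'u'
  'e' (4) + 3 = 7 → 'h'
  'a' (0) + 3 = 3 → 'd'
  't' (19) + 3 = 22 → 'w'
  'i' (8) + 3 = 11 → 'l'
  'v' (21) + 3 = 24 → 'y'
  'e' (4) + 3 = 7 → 'h'
Result = "fuhdwlyh"


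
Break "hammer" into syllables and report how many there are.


Word: "hammer"
Syllable breakdown: ham / mer
Counting: 2 parts
= 2 syllables


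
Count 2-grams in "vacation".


Word: "vacation" (length 8)
Number of 2-grams = length - 2 + 1 = 8 - 2 + 1
= 7


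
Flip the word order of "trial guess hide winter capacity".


Original: "trial guess hide winter capacity"
Words (1..n): trial | guess | hide | winter | capacity
Reversed (n..1): capacity | winter | hide | guess | trial
Result = "capacity winter hide guess trial"


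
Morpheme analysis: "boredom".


Word: "boredom"
Morphemes: bore / -dom
Each morpheme carries meaning
= 2 morphemes


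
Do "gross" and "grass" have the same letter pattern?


Pattern of "gross": [0, 1, 2, 3, 3]
Pattern of "grass": [0, 1, 2, 3, 3]
Patterns match
Same pattern = Yes


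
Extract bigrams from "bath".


Word: "bath" (length 4)
Number of bigrams = 4 - 2 + 1 = 3
  Position 0: "ba"
  Position 1: "at"
  Position 2: "th"
Bigrams = "ba", "at", "th"


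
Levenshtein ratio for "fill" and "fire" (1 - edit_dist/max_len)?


Word 1: "fill" (length 4)
Word 2: "fire" (length 4)
One optimal edit sequence:
  1. keep 'f'
  2. keep 'i'
  3. substitute 'l' -> 'r'  (+1)
  4. substitute 'l' -> 'e'  (+1)
Edit distance = 2
Max length = max(4, 4) = 4
Similarity = 1 - 2/4
= 0.5000


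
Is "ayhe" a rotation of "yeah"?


Word: "yeah", Candidate: "ayhe"
Method: check if candidate is substring of word+word
"yeahyeah" contains "ayhe"? No
Is rotation = No


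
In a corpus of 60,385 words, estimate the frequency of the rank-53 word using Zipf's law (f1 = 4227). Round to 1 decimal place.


Zipf's law: f(r) = f(1) / r
f(1) = 4227
f(53) = 4227 / 53
= 79.8 occurrences


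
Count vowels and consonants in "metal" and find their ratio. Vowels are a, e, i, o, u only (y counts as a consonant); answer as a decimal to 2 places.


Word: "metal"
Vowels (a,e,i,o,u): 2
Consonants: 3
Ratio = 2/3
= 0.67


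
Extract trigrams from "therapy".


Word: "therapy" (length 7)
Number of trigrams = 7 - 3 + 1 = 5
  Position 0: "the"
  Position 1: "her"
  Position 2: "era"
  Position 3: "rap"
  Position 4: "apy"
Trigrams = "the", "her", "era", "rap", "apy"


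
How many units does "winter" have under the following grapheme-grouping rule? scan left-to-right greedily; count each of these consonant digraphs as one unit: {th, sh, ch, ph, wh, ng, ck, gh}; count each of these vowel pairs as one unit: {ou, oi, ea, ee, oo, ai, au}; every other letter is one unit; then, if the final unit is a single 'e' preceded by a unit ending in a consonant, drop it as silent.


Word: "winter" (6 letters)
Left-to-right scan:
  [1] 'w' (letter)
  [2] 'i' (letter)
  [3] 'n' (letter)
  [4] 't' (letter)
  [5] 'e' (letter)
  [6] 'r' (letter)
Units from scan: 6
Sound units = 6 units


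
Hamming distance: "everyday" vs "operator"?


Comparing character by character (same length = 8):
  Pos 0: 'e' vs 'o' !=
  Pos 1: 'v' vs 'p' !=
  Pos 2: 'e' vs 'e' =
  Pos 3: 'r' vs 'r' =
  Pos 4: 'y' vs 'a' !=
  Pos 5: 'd' vs 't' !=
  Pos 6: 'a' vs 'o' !=
  Pos 7: 'y' vs 'r' !=
Hamming distance = 6


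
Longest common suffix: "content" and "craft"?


Word 1: "content"
Word 2: "craft"
Comparing from end:
  Pos -1: 't' == 't'
  Pos -2: 'n' != 'f' (stop)
LCS = "t" (length 1)


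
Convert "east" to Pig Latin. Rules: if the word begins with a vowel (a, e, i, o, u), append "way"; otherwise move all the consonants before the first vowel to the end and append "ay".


Word: "east"
Starts with vowel → add 'way'
Pig Latin = "eastway"


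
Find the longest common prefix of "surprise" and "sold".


Word 1: "surprise"
Word 2: "sold"
Comparing from start:
  Pos 0: 's' == 's'
  Pos 1: 'u' != 'o' (stop)
LCP = "s" (length 1)


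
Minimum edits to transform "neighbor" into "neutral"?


Word 1: "neighbor" (length 8)
Word 2: "neutral" (length 7)
One optimal edit sequence (insert/delete/substitute each cost 1):
  1. keep 'n'
  2. keep 'e'
  3. delete 'i'  (+1)
  4. substitute 'g' -> 'u'  (+1)
  5. substitute 'h' -> 't'  (+1)
  6. substitute 'b' -> 'r'  (+1)
  7. substitute 'o' -> 'a'  (+1)
  8. substitute 'r' -> 'l'  (+1)
Total edit operations: 6
Edit distance = 6


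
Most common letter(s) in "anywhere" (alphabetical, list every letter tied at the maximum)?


Word: "anywhere"
Letter counts:
  'a': 1
  'e': 2
  'h': 1
  'n': 1
  'r': 1
  'w': 1
  'y': 1
Maximum count = 2
Most frequent = 'e' (2 times each)


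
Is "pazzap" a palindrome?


Word: "pazzap"
Reversed: "pazzap"
Forward == Backward? pazzap == pazzap
Palindrome = Yes


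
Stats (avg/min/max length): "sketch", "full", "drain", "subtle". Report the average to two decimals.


Lengths: "sketch"=6, "full"=4, "drain"=5, "subtle"=6
Sum = 21, Count = 4
Average = 21/4 = 5.25
= avg=5.25, min=4, max=6


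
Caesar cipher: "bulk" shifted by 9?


Word: "bulk"
Shift: 9
Each letter → (letter + shift) mod 26:
  'b' (1) + 9 = 10 → 'k'
  'u' (20) + 9 = 3 → 'd'
  'l' (11) + 9 = 20 → 'u'
  'k' (10) + 9 = 19 → 't'
Result = "kdut"


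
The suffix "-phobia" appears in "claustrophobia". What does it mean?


Suffix: -phobia
As in: claustrophobia -> claustro- + -phobia
Meaning = fear of


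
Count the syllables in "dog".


Word: "dog"
Syllable breakdown: dog
Counting: 1 part
= 1 syllable


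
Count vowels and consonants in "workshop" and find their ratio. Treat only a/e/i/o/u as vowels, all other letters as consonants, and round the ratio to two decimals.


Word: "workshop"
Vowels (a,e,i,o,u): 2
Consonants: 6
Ratio = 2/6
= 0.33


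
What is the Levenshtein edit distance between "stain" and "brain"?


Word 1: "stain" (length 5)
Word 2: "brain" (length 5)
One optimal edit sequence (insert/delete/substitute each cost 1):
  1. substitute 's' -> 'b'  (+1)
  2. substitute 't' -> 'r'  (+1)
  3. keep 'a'
  4. keep 'i'
  5. keep 'n'
Total edit operations: 2
Edit distance = 2


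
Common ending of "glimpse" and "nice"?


Word 1: "glimpse"
Word 2: "nice"
Comparing from end:
  Pos -1: 'e' == 'e'
  Pos -2: 's' != 'c' (stop)
LCS = "e" (length 1)


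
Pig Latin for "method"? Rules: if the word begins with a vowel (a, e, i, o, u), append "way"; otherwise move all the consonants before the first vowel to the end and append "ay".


Word: "method"
Starts with consonant(s) → move to end, add 'ay'
Consonant cluster: "m"
Pig Latin = "ethodmay"


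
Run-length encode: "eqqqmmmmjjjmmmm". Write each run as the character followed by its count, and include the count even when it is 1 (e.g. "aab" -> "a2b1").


String: "eqqqmmmmjjjmmmm"
Scanning for consecutive runs:
  'e' x 1
  'q' x 3
  'm' x 4
  'j' x 3
  'm' x 4
RLE = "e1q3m4j3m4"


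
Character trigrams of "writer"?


Word: "writer" (length 6)
Number of trigrams = 6 - 3 + 1 = 4
  Position 0: "wri"
  Position 1: "rit"
  Position 2: "ite"
  Position 3: "ter"
Trigrams = "wri", "rit", "ite", "ter"


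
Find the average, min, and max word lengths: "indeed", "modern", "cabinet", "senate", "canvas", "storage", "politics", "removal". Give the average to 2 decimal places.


Lengths: "indeed"=6, "modern"=6, "cabinet"=7, "senate"=6, "canvas"=6, "storage"=7, "politics"=8, "removal"=7
Sum = 53, Count = 8
Average = 53/8 = 6.63
= avg=6.63, min=6, max=8


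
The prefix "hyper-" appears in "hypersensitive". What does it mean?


Prefix: hyper-
Example: hypersensitive = hyper- + sensitive
Meaning = over / excessive


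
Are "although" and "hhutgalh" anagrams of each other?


Word 1: "although" → sorted: aghhlotu
Word 2: "hhutgalh" → sorted: aghhhltu
Same letters? aghhlotu != aghhhltu
Anagram = No


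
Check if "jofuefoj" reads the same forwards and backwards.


Word: "jofuefoj"
Reversed: "jofeufoj"
Forward == Backward? jofuefoj != jofeufoj
Palindrome = No


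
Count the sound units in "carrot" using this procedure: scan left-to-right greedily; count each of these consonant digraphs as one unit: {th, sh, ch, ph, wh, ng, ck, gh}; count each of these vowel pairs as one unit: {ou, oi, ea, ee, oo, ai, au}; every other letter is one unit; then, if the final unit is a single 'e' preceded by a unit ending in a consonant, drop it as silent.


Word: "carrot" (6 letters)
Left-to-right scan:
  1. 'c' (letter)
  2. 'a' (letter)
  3. 'r' (letter)
  4. 'r' (letter)
  5. 'o' (letter)
  6. 't' (letter)
Units from scan: 6
Sound units = 6 units


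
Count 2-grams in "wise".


Word: "wise" (length 4)
Number of 2-grams = length - 2 + 1 = 4 - 2 + 1
= 3


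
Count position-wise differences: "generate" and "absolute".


Comparing character by character (same length = 8):
  Pos 0: 'g' vs 'a' !=
  Pos 1: 'e' vs 'b' !=
  Pos 2: 'n' vs 's' !=
  Pos 3: 'e' vs 'o' !=
  Pos 4: 'r' vs 'l' !=
  Pos 5: 'a' vs 'u' !=
  Pos 6: 't' vs 't' =
  Pos 7: 'e' vs 'e' =
Hamming distance = 6


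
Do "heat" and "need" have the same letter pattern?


Pattern of "heat": [0, 1, 2, 3]
Pattern of "need": [0, 1, 1, 2]
Patterns do not match
Same pattern = No


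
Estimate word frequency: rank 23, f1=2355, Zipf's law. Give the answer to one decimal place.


Zipf's law: f(r) = f(1) / r
f(1) = 2355
f(23) = 2355 / 23
= 102.4 occurrences


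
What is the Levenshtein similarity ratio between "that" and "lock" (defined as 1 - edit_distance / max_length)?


Word 1: "that" (length 4)
Word 2: "lock" (length 4)
One optimal edit sequence:
  1. substitute 't' -> 'l'  (+1)
  2. substitute 'h' -> 'o'  (+1)
  3. substitute 'a' -> 'c'  (+1)
  4. substitute 't' -> 'k'  (+1)
Edit distance = 4
Max length = max(4, 4) = 4
Similarity = 1 - 4/4
= 0.0000


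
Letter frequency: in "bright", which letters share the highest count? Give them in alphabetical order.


Word: "bright"
Letter counts:
  'b': 1
  'g': 1
  'h': 1
  'i': 1
  'r': 1
  't': 1
Maximum count = 1
Most frequent = 'b', 'g', 'h', 'i', 'r', 't' (1 time each)


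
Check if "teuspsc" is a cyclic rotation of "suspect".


Word: "suspect", Candidate: "teuspsc"
Method: check if candidate is substring of word+word
"suspectsuspect" contains "teuspsc"? No
Is rotation = No


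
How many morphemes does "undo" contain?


Word: "undo"
Morphemes: un- | do
Each morpheme carries meaning
= 2 morphemes


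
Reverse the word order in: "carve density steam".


Original: "carve density steam"
Words (1..n): carve | density | steam
Reversed (n..1): steam | density | carve
Result = "steam density carve"


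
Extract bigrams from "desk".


Word: "desk" (length 4)
Number of bigrams = 4 - 2 + 1 = 3
  Position 0: "de"
  Position 1: "es"
  Position 2: "sk"
Bigrams = "de", "es", "sk"


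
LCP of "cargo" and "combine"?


Word 1: "cargo"
Word 2: "combine"
Comparing from start:
  Pos 0: 'c' == 'c'
  Pos 1: 'a' != 'o' (stop)
LCP = "c" (length 1)


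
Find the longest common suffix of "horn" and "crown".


Word 1: "horn"
Word 2: "crown"
Comparing from end:
  Pos -1: 'n' == 'n'
  Pos -2: 'r' != 'w' (stop)
LCS = "n" (length 1)


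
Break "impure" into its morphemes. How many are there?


Word: "impure"
Morphemes: im- + pure
Each morpheme carries meaning
= 2 morphemes


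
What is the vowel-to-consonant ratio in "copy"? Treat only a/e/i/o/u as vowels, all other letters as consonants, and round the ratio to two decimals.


Word: "copy"
Vowels (a,e,i,o,u): 1
Consonants: 3
Ratio = 1/3
= 0.33


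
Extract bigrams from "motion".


Word: "motion" (length 6)
Number of bigrams = 6 - 2 + 1 = 5
  Position 0: "mo"
  Position 1: "ot"
  Position 2: "ti"
  Position 3: "io"
  Position 4: "on"
Bigrams = "mo", "ot", "ti", "io", "on"


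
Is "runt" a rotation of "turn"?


Word: "turn", Candidate: "runt"
Method: check if candidate is substring of word+word
"turnturn" contains "runt"? No
Is rotation = No


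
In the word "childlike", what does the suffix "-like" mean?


Suffix: -like
Example: childlike = child + -like
Meaning = resembling


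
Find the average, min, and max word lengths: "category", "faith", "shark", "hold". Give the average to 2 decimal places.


Lengths: "category"=8, "faith"=5, "shark"=5, "hold"=4
Sum = 22, Count = 4
Average = 22/4 = 5.50
= avg=5.50, min=4, max=8


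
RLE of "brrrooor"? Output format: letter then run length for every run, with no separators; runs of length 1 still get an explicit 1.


String: "brrrooor"
Scanning for consecutive runs:
  'b' x 1
  'r' x 3
  'o' x 3
  'r' x 1
RLE = "b1r3o3r1"


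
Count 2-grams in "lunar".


Word: "lunar" (length 5)
Number of 2-grams = length - 2 + 1 = 5 - 2 + 1
= 4


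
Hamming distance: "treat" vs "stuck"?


Comparing character by character (same length = 5):
  Pos 0: 't' vs 's' !=
  Pos 1: 'r' vs 't' !=
  Pos 2: 'e' vs 'u' !=
  Pos 3: 'a' vs 'c' !=
  Pos 4: 't' vs 'k' !=
Hamming distance = 5


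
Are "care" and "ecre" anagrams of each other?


Word 1: "care" → sorted: acer
Word 2: "ecre" → sorted: ceer
Same letters? acer != ceer
Anagram = No


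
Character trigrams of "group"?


Word: "group" (length 5)
Number of trigrams = 5 - 3 + 1 = 3
  Position 0: "gro"
  Position 1: "rou"
  Position 2: "oup"
Trigrams = "gro", "rou", "oup"


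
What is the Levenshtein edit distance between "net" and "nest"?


Word 1: "net" (length 3)
Word 2: "nest" (length 4)
One optimal edit sequence (insert/delete/substitute each cost 1):
  1. keep 'n'
  2. keep 'e'
  3. insert 's'  (+1)
  4. keep 't'
Total edit operations: 1
Edit distance = 1


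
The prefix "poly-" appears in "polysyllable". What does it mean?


Prefix: poly-
As in: polysyllable -> poly- + syllable
Meaning = many


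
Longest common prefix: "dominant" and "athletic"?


Word 1: "dominant"
Word 2: "athletic"
Comparing from start:
  Pos 0: 'd' != 'a' (stop)
LCP = "" (length 0)


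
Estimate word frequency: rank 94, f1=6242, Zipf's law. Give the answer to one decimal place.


Zipf's law: f(r) = f(1) / r
f(1) = 6242
f(94) = 6242 / 94
= 66.4 occurrences


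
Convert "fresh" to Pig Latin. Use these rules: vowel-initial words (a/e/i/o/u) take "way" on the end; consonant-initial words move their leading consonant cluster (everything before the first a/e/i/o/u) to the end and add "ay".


Word: "fresh"
Starts with consonant(s) → move to end, add 'ay'
Consonant cluster: "fr"
Pig Latin = "eshfray"


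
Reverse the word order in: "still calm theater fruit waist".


Original: "still calm theater fruit waist"
Words (1..n): still | calm | theater | fruit | waist
Reversed (n..1): waist | fruit | theater | calm | still
Result = "waist fruit theater calm still"


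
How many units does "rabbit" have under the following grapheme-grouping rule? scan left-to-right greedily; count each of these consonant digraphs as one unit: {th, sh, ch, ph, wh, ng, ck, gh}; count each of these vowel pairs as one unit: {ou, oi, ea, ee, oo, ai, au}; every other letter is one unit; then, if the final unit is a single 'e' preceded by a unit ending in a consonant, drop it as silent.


Word: "rabbit" (6 letters)
Left-to-right scan:
  1. 'r' (letter)
  2. 'a' (letter)
  3. 'b' (letter)
  4. 'b' (letter)
  5. 'i' (letter)
  6. 't' (letter)
Units from scan: 6
Sound units = 6 units
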